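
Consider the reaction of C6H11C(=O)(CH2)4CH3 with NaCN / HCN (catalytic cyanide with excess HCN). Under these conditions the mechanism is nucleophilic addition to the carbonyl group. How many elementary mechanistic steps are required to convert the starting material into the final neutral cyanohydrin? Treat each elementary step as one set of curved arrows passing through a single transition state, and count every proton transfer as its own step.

Step 1: Nucleophilic addition: CN⁻ adds to the carbonyl carbon, pushing the π(C=O) electron pair onto oxygen and giving a tetrahedral alkoxide.
Step 2: The alkoxide oxygen removes a proton from HCN present in the mixture, giving a cyanohydrin and regenerating CN⁻.
Total: 2 elementary steps.

2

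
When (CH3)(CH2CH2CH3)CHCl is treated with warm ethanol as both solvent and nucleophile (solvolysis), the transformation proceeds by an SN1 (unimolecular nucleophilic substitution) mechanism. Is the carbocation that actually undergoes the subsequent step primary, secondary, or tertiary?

secondary

Step 1: Unassisted departure of Cl⁻ (taking the C–Cl bonding pair) generates a secondary carbocation.
No single 1,2-shift to an adjacent carbon would give a more-substituted cation, so no rearrangement occurs.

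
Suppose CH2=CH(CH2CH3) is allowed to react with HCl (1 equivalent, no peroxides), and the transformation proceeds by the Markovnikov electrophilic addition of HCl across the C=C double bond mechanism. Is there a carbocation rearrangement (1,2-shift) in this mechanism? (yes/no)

The first-formed carbocation is secondary.
No single 1,2-shift to an adjacent carbon would produce a more-substituted cation than the one already present, so no rearrangement occurs.

no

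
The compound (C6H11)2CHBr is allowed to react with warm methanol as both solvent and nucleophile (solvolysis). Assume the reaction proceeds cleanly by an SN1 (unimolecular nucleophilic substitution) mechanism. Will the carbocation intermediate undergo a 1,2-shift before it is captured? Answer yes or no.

The first-formed carbocation is secondary.
The adjacent cyclohexyl carbon already bears 2 other carbon substituents and has a hydrogen to migrate; after a 1,2-hydride shift from that carbon the positive charge sits on a tertiary centre.
Tertiary is more stable than secondary, so the shift occurs.

yes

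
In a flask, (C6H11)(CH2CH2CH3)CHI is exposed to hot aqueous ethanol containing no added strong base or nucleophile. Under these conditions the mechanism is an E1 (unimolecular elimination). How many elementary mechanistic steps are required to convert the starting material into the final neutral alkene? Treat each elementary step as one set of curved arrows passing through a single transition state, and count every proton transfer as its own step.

Step 1: The C–I bond breaks with both electrons going to the iodide; I⁻ leaves and a secondary carbocation remains.
Step 2: A hydride (H with its bonding pair) migrates from the adjacent cyclohexyl carbon to the cationic centre — a 1,2-hydride shift — upgrading the secondary cation to a tertiary one.
Step 3: Loss of a β-proton to a water (or ethanol) molecule of the solvent: the C–H bonding pair collapses toward the cationic carbon to form the C=C π bond, yielding the alkene.
Total: 3 elementary steps.

3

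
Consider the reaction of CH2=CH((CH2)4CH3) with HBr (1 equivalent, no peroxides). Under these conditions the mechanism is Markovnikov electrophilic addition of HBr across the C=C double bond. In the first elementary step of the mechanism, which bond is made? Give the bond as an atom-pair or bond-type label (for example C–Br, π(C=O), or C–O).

Step 1: Protonation of the alkene by HBr: the π bond acts as the nucleophile and picks up H⁺, giving the more stable (Markovnikov) secondary carbocation. The H–Br bond breaks heterolytically, releasing Br⁻.
The bond formed in this step is the C–H bond.

C–H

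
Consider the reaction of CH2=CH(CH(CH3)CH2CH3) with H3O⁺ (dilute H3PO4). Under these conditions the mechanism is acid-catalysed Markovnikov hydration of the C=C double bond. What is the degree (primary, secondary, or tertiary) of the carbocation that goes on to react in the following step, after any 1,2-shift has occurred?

tertiary

Step 1: Electrophilic addition begins with the π(C=C) electrons forming a bond to the proton of H3O⁺. Following Markovnikov's rule, the resulting cation is secondary. H2O is released.
Step 2: Carbocation rearrangement: a 1,2-hydride shift from the adjacent sec-butyl carbon converts the initially-formed secondary cation into the more stable tertiary cation.
The cation rearranges from secondary to tertiary via a 1,2-hydride shift from the adjacent sec-butyl carbon; the tertiary cation is what reacts next.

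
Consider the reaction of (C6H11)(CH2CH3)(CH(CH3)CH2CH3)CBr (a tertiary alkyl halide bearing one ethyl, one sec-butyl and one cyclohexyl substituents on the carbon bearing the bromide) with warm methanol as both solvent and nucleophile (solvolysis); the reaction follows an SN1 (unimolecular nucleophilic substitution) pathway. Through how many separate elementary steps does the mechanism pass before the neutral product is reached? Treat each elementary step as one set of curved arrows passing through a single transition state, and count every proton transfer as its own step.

Step 1: The C–Br bond breaks with both electrons going to the bromide; Br⁻ leaves and a tertiary carbocation remains.
(No 1,2-shift: no single shift to an adjacent carbon would give a more stable cation.)
Step 2: CH3OH donates an oxygen lone pair into the empty p orbital of the cation, giving a protonated ether (an oxonium ion).
Step 3: A second solvent molecule removes the proton on oxygen, giving the neutral ether product.
Total: 3 elementary steps.

3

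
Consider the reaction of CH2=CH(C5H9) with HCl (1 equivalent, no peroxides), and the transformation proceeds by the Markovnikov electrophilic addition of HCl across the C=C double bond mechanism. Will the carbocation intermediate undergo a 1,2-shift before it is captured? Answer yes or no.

yes

The first-formed carbocation is secondary.
The adjacent cyclopentyl carbon already bears 2 other carbon substituents and has a hydrogen to migrate; after a 1,2-hydride shift from that carbon the positive charge sits on a tertiary centre.
Tertiary is more stable than secondary, so the shift occurs.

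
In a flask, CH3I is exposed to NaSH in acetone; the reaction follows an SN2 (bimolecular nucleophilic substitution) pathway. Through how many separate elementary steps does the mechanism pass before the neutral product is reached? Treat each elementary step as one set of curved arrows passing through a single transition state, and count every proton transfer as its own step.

1

Step 1: HS⁻ attacks the back face of the α-carbon while I⁻ departs with the C–I bonding pair — a single concerted displacement through a pentacoordinate transition state.
Total: 1 elementary step.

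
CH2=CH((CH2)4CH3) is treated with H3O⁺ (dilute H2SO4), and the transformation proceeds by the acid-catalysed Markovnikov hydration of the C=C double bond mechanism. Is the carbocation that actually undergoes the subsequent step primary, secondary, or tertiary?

secondary

Step 1: The π electrons of the C=C bond attack a proton of H3O⁺; Markovnikov addition places the new C–H on the less-substituted alkene carbon, so the positive charge ends up on the more-substituted carbon — a secondary carbocation. H2O is released.
No single 1,2-shift to an adjacent carbon would give a more-substituted cation, so no rearrangement occurs.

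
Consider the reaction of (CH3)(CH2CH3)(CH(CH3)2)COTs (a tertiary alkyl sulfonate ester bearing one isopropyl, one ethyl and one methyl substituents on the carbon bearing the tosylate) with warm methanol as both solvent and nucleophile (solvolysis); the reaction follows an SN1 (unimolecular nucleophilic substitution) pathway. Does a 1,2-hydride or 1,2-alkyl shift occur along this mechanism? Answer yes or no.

The first-formed carbocation is tertiary.
No single 1,2-shift to an adjacent carbon would produce a more-substituted cation than the one already present, so no rearrangement occurs.

no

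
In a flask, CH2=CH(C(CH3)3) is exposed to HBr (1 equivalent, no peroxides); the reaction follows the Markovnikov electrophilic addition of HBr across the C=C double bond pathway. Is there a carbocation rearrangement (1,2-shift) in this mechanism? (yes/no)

The first-formed carbocation is secondary.
The adjacent tert-butyl carbon has no hydrogen but bears methyl groups; migration of one methyl with its bonding pair (a 1,2-methyl shift) places the charge on a tertiary centre.
Tertiary is more stable than secondary, so the shift occurs.

yes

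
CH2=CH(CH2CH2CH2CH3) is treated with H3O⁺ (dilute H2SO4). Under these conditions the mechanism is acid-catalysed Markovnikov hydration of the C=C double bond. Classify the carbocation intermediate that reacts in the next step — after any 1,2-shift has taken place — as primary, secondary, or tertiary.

Step 1: Electrophilic addition begins with the π(C=C) electrons forming a bond to the proton of H3O⁺. Following Markovnikov's rule, the resulting cation is secondary. H2O is released.
No single 1,2-shift to an adjacent carbon would give a more-substituted cation, so no rearrangement occurs.

secondary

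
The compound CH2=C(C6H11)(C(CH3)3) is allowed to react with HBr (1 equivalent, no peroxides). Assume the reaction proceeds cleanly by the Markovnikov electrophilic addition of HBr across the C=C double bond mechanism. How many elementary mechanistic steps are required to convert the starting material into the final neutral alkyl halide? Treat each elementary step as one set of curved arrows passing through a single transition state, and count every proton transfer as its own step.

Step 1: Electrophilic addition begins with the π(C=C) electrons forming a bond to the proton of HBr. Following Markovnikov's rule, the resulting cation is tertiary. The H–Br bond breaks heterolytically, releasing Br⁻.
(No 1,2-shift: no single shift to an adjacent carbon would give a more stable cation.)
Step 2: Nucleophilic attack by Br⁻ on the carbocation completes the addition, giving R–Br.
Total: 2 elementary steps.

2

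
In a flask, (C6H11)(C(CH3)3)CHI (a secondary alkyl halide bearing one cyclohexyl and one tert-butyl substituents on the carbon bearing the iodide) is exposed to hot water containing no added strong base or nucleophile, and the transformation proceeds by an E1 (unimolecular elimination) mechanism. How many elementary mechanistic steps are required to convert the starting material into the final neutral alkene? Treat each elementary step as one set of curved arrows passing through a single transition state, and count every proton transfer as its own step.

Step 1: Unassisted departure of I⁻ (taking the C–I bonding pair) generates a secondary carbocation.
Step 2: A hydride (H with its bonding pair) migrates from the adjacent cyclohexyl carbon to the cationic centre — a 1,2-hydride shift — upgrading the secondary cation to a tertiary one.
Step 3: A weak base (a water molecule from the solvent) removes a proton from a carbon adjacent to the cationic centre; the electrons of that C–H bond become the new π(C=C) bond, giving the alkene.
Total: 3 elementary steps.

3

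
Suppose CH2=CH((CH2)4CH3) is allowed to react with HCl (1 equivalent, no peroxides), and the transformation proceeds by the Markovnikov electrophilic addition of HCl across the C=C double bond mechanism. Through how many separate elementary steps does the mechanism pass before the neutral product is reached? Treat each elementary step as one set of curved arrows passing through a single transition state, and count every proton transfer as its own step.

2

Step 1: Protonation of the alkene by HCl: the π bond acts as the nucleophile and picks up H⁺, giving the more stable (Markovnikov) secondary carbocation. The H–Cl bond breaks heterolytically, releasing Cl⁻.
(No 1,2-shift: no single shift to an adjacent carbon would give a more stable cation.)
Step 2: Nucleophilic attack by Cl⁻ on the carbocation completes the addition, giving R–Cl.
Total: 2 elementary steps.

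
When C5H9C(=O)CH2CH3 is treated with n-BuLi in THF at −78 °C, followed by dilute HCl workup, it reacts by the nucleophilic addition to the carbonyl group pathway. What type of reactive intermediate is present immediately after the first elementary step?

tetrahedral alkoxide intermediate

Step 1: the carbanion-like carbon of n-BuLi attacks the sp² carbonyl carbon; the C=O π bond breaks and the electrons end up as a lone pair on the alkoxide oxygen of the tetrahedral intermediate.
After step 1 the species present is a tetrahedral alkoxide intermediate.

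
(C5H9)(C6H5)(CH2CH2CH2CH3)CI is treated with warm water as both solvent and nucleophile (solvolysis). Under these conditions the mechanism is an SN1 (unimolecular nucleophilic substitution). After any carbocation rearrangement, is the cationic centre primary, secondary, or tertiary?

tertiary

Step 1: Rate-determining heterolysis of the C–I bond gives I⁻ and a tertiary carbocation.
No single 1,2-shift to an adjacent carbon would give a more-substituted cation, so no rearrangement occurs.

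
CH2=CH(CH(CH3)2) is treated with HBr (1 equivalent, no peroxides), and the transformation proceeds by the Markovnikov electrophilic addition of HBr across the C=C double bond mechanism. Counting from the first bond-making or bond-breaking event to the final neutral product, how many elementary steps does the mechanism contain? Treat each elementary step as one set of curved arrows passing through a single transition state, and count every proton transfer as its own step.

Step 1: Electrophilic addition begins with the π(C=C) electrons forming a bond to the proton of HBr. Following Markovnikov's rule, the resulting cation is secondary. The H–Br bond breaks heterolytically, releasing Br⁻.
Step 2: A 1,2-hydride shift from the adjacent isopropyl carbon moves the positive charge from the secondary centre to an adjacent carbon, generating a more stable tertiary carbocation.
Step 3: The Br⁻ anion donates a lone pair to the carbocation, forming the new C–Br σ-bond and giving the neutral alkyl halide.
Total: 3 elementary steps.

3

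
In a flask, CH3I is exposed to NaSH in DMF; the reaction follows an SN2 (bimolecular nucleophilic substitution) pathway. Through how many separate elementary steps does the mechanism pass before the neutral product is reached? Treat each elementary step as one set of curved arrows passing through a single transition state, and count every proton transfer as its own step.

1

Step 1: The hydrosulfide nucleophile donates a lone pair from S to the α-carbon in a backside attack; simultaneously the C–I σ-bond breaks and both of its electrons leave with I⁻. One concerted step with inversion of configuration.
Total: 1 elementary step.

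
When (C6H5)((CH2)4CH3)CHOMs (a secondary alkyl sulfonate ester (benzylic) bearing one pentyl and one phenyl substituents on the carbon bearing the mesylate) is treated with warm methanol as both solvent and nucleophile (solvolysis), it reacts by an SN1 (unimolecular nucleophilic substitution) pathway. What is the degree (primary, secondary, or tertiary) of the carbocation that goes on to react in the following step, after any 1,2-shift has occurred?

Step 1: Unassisted departure of MsO⁻ (taking the C–O bonding pair) generates a secondary carbocation.
No single 1,2-shift to an adjacent carbon would give a more-substituted cation, so no rearrangement occurs.

secondary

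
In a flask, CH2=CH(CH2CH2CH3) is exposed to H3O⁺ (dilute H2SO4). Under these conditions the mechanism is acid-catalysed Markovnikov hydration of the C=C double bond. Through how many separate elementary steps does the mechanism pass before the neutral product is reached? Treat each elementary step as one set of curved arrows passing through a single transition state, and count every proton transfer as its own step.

Step 1: The π electrons of the C=C bond attack a proton of H3O⁺; Markovnikov addition places the new C–H on the less-substituted alkene carbon, so the positive charge ends up on the more-substituted carbon — a secondary carbocation. H2O is released.
(No 1,2-shift: no single shift to an adjacent carbon would give a more stable cation.)
Step 2: Nucleophilic capture of the cation by H2O produces the protonated alcohol (an oxonium ion).
Step 3: Deprotonation of the oxonium ion by a water molecule delivers the neutral alcohol and regenerates the acid catalyst.
Total: 3 elementary steps.

3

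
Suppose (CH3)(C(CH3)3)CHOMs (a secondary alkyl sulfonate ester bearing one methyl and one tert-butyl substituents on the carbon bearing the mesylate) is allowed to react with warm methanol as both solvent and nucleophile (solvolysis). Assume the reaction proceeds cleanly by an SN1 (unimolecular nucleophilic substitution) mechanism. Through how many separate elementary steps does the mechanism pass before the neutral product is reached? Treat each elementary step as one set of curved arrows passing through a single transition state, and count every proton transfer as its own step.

Step 1: The C–O bond breaks with both electrons going to the mesylate; MsO⁻ leaves and a secondary carbocation remains.
Step 2: A 1,2-methyl shift from the adjacent tert-butyl carbon moves the positive charge from the secondary centre to an adjacent carbon, generating a more stable tertiary carbocation.
Step 3: A lone pair on the oxygen of CH3OH attacks the carbocation, forming a new C–O σ-bond and an oxonium ion.
Step 4: Deprotonation of the oxonium oxygen by solvent methanol yields the neutral ether.
Total: 4 elementary steps.

4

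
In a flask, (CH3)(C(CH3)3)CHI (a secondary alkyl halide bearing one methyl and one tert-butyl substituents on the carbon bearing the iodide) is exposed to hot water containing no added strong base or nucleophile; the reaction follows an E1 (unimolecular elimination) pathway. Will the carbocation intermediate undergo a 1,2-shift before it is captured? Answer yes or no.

The first-formed carbocation is secondary.
The adjacent tert-butyl carbon has no hydrogen but bears methyl groups; migration of one methyl with its bonding pair (a 1,2-methyl shift) places the charge on a tertiary centre.
Tertiary is more stable than secondary, so the shift occurs.

yes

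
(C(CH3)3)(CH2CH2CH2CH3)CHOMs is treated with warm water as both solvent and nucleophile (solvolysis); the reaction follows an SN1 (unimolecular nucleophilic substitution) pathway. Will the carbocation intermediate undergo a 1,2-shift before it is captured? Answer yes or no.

The first-formed carbocation is secondary.
The adjacent tert-butyl carbon has no hydrogen but bears methyl groups; migration of one methyl with its bonding pair (a 1,2-methyl shift) places the charge on a tertiary centre.
Tertiary is more stable than secondary, so the shift occurs.

yes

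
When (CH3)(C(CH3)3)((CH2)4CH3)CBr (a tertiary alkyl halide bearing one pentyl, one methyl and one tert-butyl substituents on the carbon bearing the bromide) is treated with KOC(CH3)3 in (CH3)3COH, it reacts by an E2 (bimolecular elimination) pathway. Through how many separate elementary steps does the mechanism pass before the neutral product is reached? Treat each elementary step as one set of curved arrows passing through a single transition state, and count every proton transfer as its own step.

Step 1: Concerted anti-periplanar elimination: (CH3)3CO⁻ abstracts a β-H while Br⁻ leaves, and the C–H electrons become the new C=C π bond — all in a single transition state.
Total: 1 elementary step.

1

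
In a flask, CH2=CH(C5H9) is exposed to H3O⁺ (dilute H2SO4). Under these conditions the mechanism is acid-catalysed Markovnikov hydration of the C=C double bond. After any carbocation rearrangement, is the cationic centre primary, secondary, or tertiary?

Step 1: Protonation of the alkene by H3O⁺: the π bond acts as the nucleophile and picks up H⁺, giving the more stable (Markovnikov) secondary carbocation. H2O is released.
Step 2: A hydride (H with its bonding pair) migrates from the adjacent cyclopentyl carbon to the cationic centre — a 1,2-hydride shift — upgrading the secondary cation to a tertiary one.
The cation rearranges from secondary to tertiary via a 1,2-hydride shift from the adjacent cyclopentyl carbon; the tertiary cation is what reacts next.

tertiary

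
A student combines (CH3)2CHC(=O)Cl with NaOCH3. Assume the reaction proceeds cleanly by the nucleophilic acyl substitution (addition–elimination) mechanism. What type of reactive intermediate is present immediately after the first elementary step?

Step 1: Nucleophilic addition of CH3O⁻ to the acyl carbon breaks the π(C=O) bond and yields a tetrahedral, anionic intermediate.
After step 1 the species present is a tetrahedral intermediate.

tetrahedral intermediate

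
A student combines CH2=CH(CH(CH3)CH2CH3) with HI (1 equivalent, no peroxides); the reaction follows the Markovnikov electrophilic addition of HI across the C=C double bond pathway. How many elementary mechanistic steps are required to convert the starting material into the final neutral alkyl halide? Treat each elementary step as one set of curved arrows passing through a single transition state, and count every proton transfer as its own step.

Step 1: Protonation of the alkene by HI: the π bond acts as the nucleophile and picks up H⁺, giving the more stable (Markovnikov) secondary carbocation. The H–I bond breaks heterolytically, releasing I⁻.
Step 2: A hydride (H with its bonding pair) migrates from the adjacent sec-butyl carbon to the cationic centre — a 1,2-hydride shift — upgrading the secondary cation to a tertiary one.
Step 3: The I⁻ anion donates a lone pair to the carbocation, forming the new C–I σ-bond and giving the neutral alkyl halide.
Total: 3 elementary steps.

3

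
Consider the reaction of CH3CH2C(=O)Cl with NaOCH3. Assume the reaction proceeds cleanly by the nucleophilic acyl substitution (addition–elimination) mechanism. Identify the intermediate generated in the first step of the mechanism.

tetrahedral intermediate

Step 1: A lone pair on the O of CH3O⁻ attacks the electrophilic acyl carbon; the π(C=O) electrons move onto oxygen, giving a tetrahedral intermediate.
After step 1 the species present is a tetrahedral intermediate.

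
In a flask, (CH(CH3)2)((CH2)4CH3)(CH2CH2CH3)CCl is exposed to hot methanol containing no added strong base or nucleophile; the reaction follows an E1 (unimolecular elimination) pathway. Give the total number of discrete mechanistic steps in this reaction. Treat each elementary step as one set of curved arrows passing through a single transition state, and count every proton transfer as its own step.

2

Step 1: Rate-determining heterolysis of the C–Cl bond gives Cl⁻ and a tertiary carbocation.
(No 1,2-shift: no single shift to an adjacent carbon would give a more stable cation.)
Step 2: A weak base (a methanol molecule from the solvent) removes a proton from a carbon adjacent to the cationic centre; the electrons of that C–H bond become the new π(C=C) bond, giving the alkene.
Total: 2 elementary steps.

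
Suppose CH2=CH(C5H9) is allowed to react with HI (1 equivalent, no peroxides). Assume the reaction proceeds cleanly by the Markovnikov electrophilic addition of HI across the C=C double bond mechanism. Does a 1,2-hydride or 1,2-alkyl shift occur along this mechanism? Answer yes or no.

yes

The first-formed carbocation is secondary.
The adjacent cyclopentyl carbon already bears 2 other carbon substituents and has a hydrogen to migrate; after a 1,2-hydride shift from that carbon the positive charge sits on a tertiary centre.
Tertiary is more stable than secondary, so the shift occurs.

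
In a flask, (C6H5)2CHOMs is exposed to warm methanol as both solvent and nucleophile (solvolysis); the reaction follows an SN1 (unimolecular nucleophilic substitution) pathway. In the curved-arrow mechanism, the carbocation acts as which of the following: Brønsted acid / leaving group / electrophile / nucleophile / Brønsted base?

electrophile

Step 2: CH3OH donates an oxygen lone pair into the empty p orbital of the cation, giving a protonated ether (an oxonium ion).
The carbocation accepts an electron pair into an empty or π* orbital — it is the electrophile.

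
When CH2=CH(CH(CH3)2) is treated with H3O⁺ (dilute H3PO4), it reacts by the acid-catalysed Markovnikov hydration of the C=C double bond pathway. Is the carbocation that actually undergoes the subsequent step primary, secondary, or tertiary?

tertiary

Step 1: Protonation of the alkene by H3O⁺: the π bond acts as the nucleophile and picks up H⁺, giving the more stable (Markovnikov) secondary carbocation. H2O is released.
Step 2: A hydride (H with its bonding pair) migrates from the adjacent isopropyl carbon to the cationic centre — a 1,2-hydride shift — upgrading the secondary cation to a tertiary one.
The cation rearranges from secondary to tertiary via a 1,2-hydride shift from the adjacent isopropyl carbon; the tertiary cation is what reacts next.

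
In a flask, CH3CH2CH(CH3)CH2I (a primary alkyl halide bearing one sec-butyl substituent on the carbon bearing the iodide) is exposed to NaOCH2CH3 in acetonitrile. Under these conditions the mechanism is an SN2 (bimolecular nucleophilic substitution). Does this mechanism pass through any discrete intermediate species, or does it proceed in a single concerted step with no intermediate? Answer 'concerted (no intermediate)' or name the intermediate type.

concerted (no intermediate)

CH3CH2O⁻ attacks the back face of the α-carbon while I⁻ departs with the C–I bonding pair — a single concerted displacement through a pentacoordinate transition state.
All bond changes occur in one transition state; no discrete intermediate is formed.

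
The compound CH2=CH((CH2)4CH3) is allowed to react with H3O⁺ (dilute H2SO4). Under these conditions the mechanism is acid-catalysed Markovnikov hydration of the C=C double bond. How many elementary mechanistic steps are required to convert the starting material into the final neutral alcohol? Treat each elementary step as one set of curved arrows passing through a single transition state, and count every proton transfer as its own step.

Step 1: Electrophilic addition begins with the π(C=C) electrons forming a bond to the proton of H3O⁺. Following Markovnikov's rule, the resulting cation is secondary. H2O is released.
(No 1,2-shift: no single shift to an adjacent carbon would give a more stable cation.)
Step 2: A lone pair on the oxygen of H2O attacks the carbocation, forming a C–O bond and an oxonium ion (a protonated alcohol).
Step 3: Deprotonation of the oxonium ion by a water molecule delivers the neutral alcohol and regenerates the acid catalyst.
Total: 3 elementary steps.

3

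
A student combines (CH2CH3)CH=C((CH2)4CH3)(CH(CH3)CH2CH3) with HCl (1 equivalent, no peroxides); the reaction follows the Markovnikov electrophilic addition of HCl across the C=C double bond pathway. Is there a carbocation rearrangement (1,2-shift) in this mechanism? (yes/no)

no

The first-formed carbocation is tertiary.
No single 1,2-shift to an adjacent carbon would produce a more-substituted cation than the one already present, so no rearrangement occurs.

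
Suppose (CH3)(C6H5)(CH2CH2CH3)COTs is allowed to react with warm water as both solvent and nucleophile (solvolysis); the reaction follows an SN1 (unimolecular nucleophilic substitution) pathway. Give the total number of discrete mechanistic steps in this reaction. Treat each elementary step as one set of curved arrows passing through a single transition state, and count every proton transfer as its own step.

3

Step 1: Rate-determining heterolysis of the C–O bond gives TsO⁻ and a tertiary carbocation.
(No 1,2-shift: no single shift to an adjacent carbon would give a more stable cation.)
Step 2: H2O donates an oxygen lone pair into the empty p orbital of the cation, giving a protonated alcohol (an oxonium ion).
Step 3: A second solvent molecule removes the proton on oxygen, giving the neutral alcohol product.
Total: 3 elementary steps.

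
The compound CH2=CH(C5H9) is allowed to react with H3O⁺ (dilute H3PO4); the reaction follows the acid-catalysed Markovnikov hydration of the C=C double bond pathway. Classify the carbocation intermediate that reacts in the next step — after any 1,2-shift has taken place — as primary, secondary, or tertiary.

tertiary

Step 1: Protonation of the alkene by H3O⁺: the π bond acts as the nucleophile and picks up H⁺, giving the more stable (Markovnikov) secondary carbocation. H2O is released.
Step 2: A 1,2-hydride shift from the adjacent cyclopentyl carbon moves the positive charge from the secondary centre to an adjacent carbon, generating a more stable tertiary carbocation.
The cation rearranges from secondary to tertiary via a 1,2-hydride shift from the adjacent cyclopentyl carbon; the tertiary cation is what reacts next.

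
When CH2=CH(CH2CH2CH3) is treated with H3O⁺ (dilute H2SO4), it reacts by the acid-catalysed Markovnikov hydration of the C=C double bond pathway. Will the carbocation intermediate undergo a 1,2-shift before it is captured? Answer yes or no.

The first-formed carbocation is secondary.
No single 1,2-shift to an adjacent carbon would produce a more-substituted cation than the one already present, so no rearrangement occurs.

no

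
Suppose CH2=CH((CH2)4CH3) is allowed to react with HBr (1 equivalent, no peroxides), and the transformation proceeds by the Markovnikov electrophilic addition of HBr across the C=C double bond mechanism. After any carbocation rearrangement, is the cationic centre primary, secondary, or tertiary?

secondary

Step 1: The π electrons of the C=C bond attack a proton of HBr; Markovnikov addition places the new C–H on the less-substituted alkene carbon, so the positive charge ends up on the more-substituted carbon — a secondary carbocation. The H–Br bond breaks heterolytically, releasing Br⁻.
No single 1,2-shift to an adjacent carbon would give a more-substituted cation, so no rearrangement occurs.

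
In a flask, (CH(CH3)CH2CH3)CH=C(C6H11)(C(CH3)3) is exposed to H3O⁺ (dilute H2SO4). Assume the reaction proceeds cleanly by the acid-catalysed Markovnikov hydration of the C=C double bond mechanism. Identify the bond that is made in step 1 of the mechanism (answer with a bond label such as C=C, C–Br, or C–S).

Step 1: The π electrons of the C=C bond attack a proton of H3O⁺; Markovnikov addition places the new C–H on the less-substituted alkene carbon, so the positive charge ends up on the more-substituted carbon — a tertiary carbocation. H2O is released.
The bond formed in this step is the C–H bond.

C–H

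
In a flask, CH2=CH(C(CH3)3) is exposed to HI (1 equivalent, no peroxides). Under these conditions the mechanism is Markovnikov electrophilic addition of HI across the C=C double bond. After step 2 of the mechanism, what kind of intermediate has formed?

tertiary carbocation

Step 1: Electrophilic addition begins with the π(C=C) electrons forming a bond to the proton of HI. Following Markovnikov's rule, the resulting cation is secondary. The H–I bond breaks heterolytically, releasing I⁻.
Step 2: Carbocation rearrangement: a 1,2-methyl shift from the adjacent tert-butyl carbon converts the initially-formed secondary cation into the more stable tertiary cation.
After step 2 the species present is a tertiary carbocation.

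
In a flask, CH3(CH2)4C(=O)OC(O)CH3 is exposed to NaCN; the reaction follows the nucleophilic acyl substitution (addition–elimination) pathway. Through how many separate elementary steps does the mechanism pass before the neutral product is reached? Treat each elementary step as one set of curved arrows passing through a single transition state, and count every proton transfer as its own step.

Step 1: Nucleophilic addition of CN⁻ to the acyl carbon breaks the π(C=O) bond and yields a tetrahedral, anionic intermediate.
Step 2: Elimination step: re-formation of the carbonyl π bond drives out CH3CO2⁻, giving the new acyl compound.
Total: 2 elementary steps.

2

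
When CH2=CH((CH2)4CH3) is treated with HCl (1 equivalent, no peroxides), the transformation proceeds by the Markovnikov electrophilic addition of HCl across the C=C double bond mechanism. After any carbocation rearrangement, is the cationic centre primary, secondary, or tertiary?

Step 1: Protonation of the alkene by HCl: the π bond acts as the nucleophile and picks up H⁺, giving the more stable (Markovnikov) secondary carbocation. The H–Cl bond breaks heterolytically, releasing Cl⁻.
No single 1,2-shift to an adjacent carbon would give a more-substituted cation, so no rearrangement occurs.

secondary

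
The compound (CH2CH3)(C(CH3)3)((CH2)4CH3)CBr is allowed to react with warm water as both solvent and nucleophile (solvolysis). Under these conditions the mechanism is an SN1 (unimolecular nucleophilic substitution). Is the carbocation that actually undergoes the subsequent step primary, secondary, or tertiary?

tertiary

Step 1: Rate-determining heterolysis of the C–Br bond gives Br⁻ and a tertiary carbocation.
No single 1,2-shift to an adjacent carbon would give a more-substituted cation, so no rearrangement occurs.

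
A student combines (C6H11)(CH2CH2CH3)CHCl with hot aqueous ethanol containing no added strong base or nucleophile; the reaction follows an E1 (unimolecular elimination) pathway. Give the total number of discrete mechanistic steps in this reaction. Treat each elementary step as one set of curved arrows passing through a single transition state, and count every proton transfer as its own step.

Step 1: Rate-determining heterolysis of the C–Cl bond gives Cl⁻ and a secondary carbocation.
Step 2: A 1,2-hydride shift from the adjacent cyclohexyl carbon moves the positive charge from the secondary centre to an adjacent carbon, generating a more stable tertiary carbocation.
Step 3: A weak base (a water (or ethanol) molecule from the solvent) removes a proton from a carbon adjacent to the cationic centre; the electrons of that C–H bond become the new π(C=C) bond, giving the alkene.
Total: 3 elementary steps.

3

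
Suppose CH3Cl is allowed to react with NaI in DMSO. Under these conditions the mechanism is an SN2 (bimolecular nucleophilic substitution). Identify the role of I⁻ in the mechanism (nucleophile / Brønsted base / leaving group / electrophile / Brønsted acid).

Step 1: I⁻ attacks the back face of the α-carbon while Cl⁻ departs with the C–Cl bonding pair — a single concerted displacement through a pentacoordinate transition state.
I⁻ donates an electron pair to form a new σ-bond to carbon — it is the nucleophile.

nucleophile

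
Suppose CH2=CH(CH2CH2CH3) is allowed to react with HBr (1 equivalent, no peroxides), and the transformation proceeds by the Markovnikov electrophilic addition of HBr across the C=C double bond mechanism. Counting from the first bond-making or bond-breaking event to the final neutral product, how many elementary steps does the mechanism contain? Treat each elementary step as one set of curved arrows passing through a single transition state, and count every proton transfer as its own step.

Step 1: Protonation of the alkene by HBr: the π bond acts as the nucleophile and picks up H⁺, giving the more stable (Markovnikov) secondary carbocation. The H–Br bond breaks heterolytically, releasing Br⁻.
(No 1,2-shift: no single shift to an adjacent carbon would give a more stable cation.)
Step 2: Nucleophilic attack by Br⁻ on the carbocation completes the addition, giving R–Br.
Total: 2 elementary steps.

2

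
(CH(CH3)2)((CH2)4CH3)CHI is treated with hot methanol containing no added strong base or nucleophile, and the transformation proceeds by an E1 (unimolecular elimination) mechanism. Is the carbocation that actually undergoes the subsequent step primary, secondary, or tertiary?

Step 1: Unassisted departure of I⁻ (taking the C–I bonding pair) generates a secondary carbocation.
Step 2: A 1,2-hydride shift from the adjacent isopropyl carbon moves the positive charge from the secondary centre to an adjacent carbon, generating a more stable tertiary carbocation.
The cation rearranges from secondary to tertiary via a 1,2-hydride shift from the adjacent isopropyl carbon; the tertiary cation is what reacts next.

tertiary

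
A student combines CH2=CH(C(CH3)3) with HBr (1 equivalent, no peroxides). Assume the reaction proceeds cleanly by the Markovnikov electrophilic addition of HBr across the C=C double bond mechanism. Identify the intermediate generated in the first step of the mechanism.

secondary carbocation

Step 1: Protonation of the alkene by HBr: the π bond acts as the nucleophile and picks up H⁺, giving the more stable (Markovnikov) secondary carbocation. The H–Br bond breaks heterolytically, releasing Br⁻.
After step 1 the species present is a secondary carbocation.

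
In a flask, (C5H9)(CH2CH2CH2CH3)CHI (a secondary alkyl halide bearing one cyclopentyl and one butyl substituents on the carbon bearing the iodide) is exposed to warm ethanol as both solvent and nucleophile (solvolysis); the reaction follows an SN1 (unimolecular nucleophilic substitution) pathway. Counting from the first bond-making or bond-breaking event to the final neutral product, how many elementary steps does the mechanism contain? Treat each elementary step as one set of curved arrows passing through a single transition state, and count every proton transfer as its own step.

4

Step 1: Unassisted departure of I⁻ (taking the C–I bonding pair) generates a secondary carbocation.
Step 2: A hydride (H with its bonding pair) migrates from the adjacent cyclopentyl carbon to the cationic centre — a 1,2-hydride shift — upgrading the secondary cation to a tertiary one.
Step 3: CH3CH2OH donates an oxygen lone pair into the empty p orbital of the cation, giving a protonated ether (an oxonium ion).
Step 4: Proton transfer from the O–H of the oxonium ion to a solvent molecule delivers the neutral ether.
Total: 4 elementary steps.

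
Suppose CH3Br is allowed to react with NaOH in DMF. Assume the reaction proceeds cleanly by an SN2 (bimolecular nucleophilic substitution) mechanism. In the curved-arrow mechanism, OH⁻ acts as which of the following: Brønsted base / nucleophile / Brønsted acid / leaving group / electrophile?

Step 1: The hydroxide nucleophile donates a lone pair from O to the α-carbon in a backside attack; simultaneously the C–Br σ-bond breaks and both of its electrons leave with Br⁻. One concerted step with inversion of configuration.
OH⁻ donates an electron pair to form a new σ-bond to carbon — it is the nucleophile.

nucleophile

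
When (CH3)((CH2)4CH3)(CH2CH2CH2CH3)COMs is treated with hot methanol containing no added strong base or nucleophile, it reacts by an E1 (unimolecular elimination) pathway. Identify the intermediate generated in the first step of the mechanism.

tertiary carbocation

Step 1: Rate-determining heterolysis of the C–O bond gives MsO⁻ and a tertiary carbocation.
After step 1 the species present is a tertiary carbocation.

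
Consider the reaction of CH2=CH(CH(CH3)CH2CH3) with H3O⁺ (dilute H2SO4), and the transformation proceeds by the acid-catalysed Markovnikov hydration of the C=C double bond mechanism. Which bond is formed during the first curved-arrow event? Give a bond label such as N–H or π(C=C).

Step 1: Protonation of the alkene by H3O⁺: the π bond acts as the nucleophile and picks up H⁺, giving the more stable (Markovnikov) secondary carbocation. H2O is released.
The bond formed in this step is the C–H bond.

C–H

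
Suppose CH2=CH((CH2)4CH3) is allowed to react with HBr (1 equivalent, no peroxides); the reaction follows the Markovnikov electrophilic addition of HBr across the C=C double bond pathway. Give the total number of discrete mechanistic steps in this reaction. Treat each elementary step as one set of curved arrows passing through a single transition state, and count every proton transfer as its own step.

Step 1: Electrophilic addition begins with the π(C=C) electrons forming a bond to the proton of HBr. Following Markovnikov's rule, the resulting cation is secondary. The H–Br bond breaks heterolytically, releasing Br⁻.
(No 1,2-shift: no single shift to an adjacent carbon would give a more stable cation.)
Step 2: Nucleophilic attack by Br⁻ on the carbocation completes the addition, giving R–Br.
Total: 2 elementary steps.

2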